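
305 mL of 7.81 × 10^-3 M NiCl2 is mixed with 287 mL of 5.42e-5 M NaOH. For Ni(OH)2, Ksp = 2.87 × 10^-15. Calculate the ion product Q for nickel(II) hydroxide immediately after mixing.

Total volume = 305 + 287 = 592 mL.
[Ni^2+] = 7.81 × 10^-3 × (305/592) = 4.024 × 10^-3 M
[OH^-] = 5.42 x 10^-5 × (287/592) = 2.628 × 10^-5 M
Ni(OH)2(s) ⇌ Ni^2+(aq) + 2 OH^-(aq), so Q = [Ni^2+][OH^-]^2
Q = (4.024 × 10^-3)(2.628 x 10^-5)^2 = 2.78 x 10^-12
Q > Ksp, so Ni(OH)2 will precipitate.

Q = 2.78 × 10^-12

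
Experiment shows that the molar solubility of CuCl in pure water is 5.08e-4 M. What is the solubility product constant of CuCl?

CuCl(s) ⇌ Cu^+(aq) + Cl^-(aq)
Let s = molar solubility. Then [Cu^+] = s and [Cl^-] = s.
Ksp = [Cu^+][Cl^-]
Ksp = s × s = s^2
Ksp = (5.08 × 10^-4)^2 = 2.58 × 10^-7

2.58e-7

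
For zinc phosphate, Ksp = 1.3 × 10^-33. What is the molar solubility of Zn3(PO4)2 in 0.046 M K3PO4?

Zn3(PO4)2(s) <=> 3 Zn^2+ + 2 PO4^3-
Ksp = [Zn^2+]^3[PO4^3-]^2
Let s = moles of Zn3(PO4)2 that dissolve per litre. [Zn^2+] = 3s, [PO4^3-] = 0.046 + 2s ≈ 0.046 (Ksp is small, so little additional dissolves).
Ksp ≈ (3s)^3 × (0.046)^2
s = 2.8 × 10^-11 M
Check: 2s = 5.7 × 10^-11 ≪ 0.046, so the approximation is valid.

s ≈ 2.8e-11 M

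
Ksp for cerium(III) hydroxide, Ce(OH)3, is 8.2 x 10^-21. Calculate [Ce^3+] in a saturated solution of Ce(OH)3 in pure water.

[Ce^3+] = 4.2e-6 M

Ce(OH)3(s) ⇌ Ce^3+ + 3 OH^-
Ksp = [Ce^3+][OH^-]^3
For each mole of Ce(OH)3 that dissolves: [Ce^3+] = s, [OH^-] = 3s.
Substituting: Ksp = s(3s)^3 = 27s^4
Solving, s = (8.2 x 10^-21/27)^(1/4) = 4.17 × 10^-6 M
[Ce^3+] = s = 4.2 x 10^-6 M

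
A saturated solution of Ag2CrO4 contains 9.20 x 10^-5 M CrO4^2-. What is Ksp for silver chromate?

Ksp ≈ 3.11e-12

Ag2CrO4(s) <=> 2 Ag^+(aq) + CrO4^2-(aq)
Stoichiometry gives [Ag^+] = (2/1)[CrO4^2-] = 1.840 × 10^-4 M.
Ksp = [Ag^+]^2[CrO4^2-]
Ksp = (1.840 × 10^-4)^2 × 9.20 × 10^-5 = 3.11 x 10^-12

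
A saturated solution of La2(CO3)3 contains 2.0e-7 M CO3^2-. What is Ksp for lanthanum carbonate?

Ksp = 1.4 × 10^-34

La2(CO3)3(s) ⇌ 2 La^3+ + 3 CO3^2-
Stoichiometry gives [La^3+] = (2/3)[CO3^2-] = 1.33 × 10^-7 M.
Ksp = [La^3+]^2[CO3^2-]^3
Ksp = (1.33 x 10^-7)^2 × (2.0 × 10^-7)^3 = 1.4 x 10^-34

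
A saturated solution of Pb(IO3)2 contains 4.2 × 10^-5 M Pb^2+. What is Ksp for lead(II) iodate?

Ksp = 3.0 × 10^-13

Pb(IO3)2(s) ⇌ Pb^2+(aq) + 2 IO3^-(aq)
Stoichiometry gives [IO3^-] = (2/1)[Pb^2+] = 8.40 × 10^-5 M.
Ksp = [Pb^2+][IO3^-]^2
Ksp = 4.2 x 10^-5 × (8.40 x 10^-5)^2 = 3.0 × 10^-13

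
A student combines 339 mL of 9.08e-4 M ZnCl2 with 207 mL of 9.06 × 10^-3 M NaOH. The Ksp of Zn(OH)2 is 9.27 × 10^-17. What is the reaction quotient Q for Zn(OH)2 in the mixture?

Q ≈ 6.65 x 10^-9

Total volume = 339 + 207 = 546 mL.
[Zn^2+] = 9.08 x 10^-4 × (339/546) = 5.638 × 10^-4 M
[OH^-] = 9.06 × 10^-3 × (207/546) = 3.435 × 10^-3 M
Zn(OH)2(s) ⇌ Zn^2+ + 2 OH^-, so Q = [Zn^2+][OH^-]^2
Q = (5.638 × 10^-4)(3.435 × 10^-3)^2 = 6.65 × 10^-9
Q > Ksp, so Zn(OH)2 will precipitate.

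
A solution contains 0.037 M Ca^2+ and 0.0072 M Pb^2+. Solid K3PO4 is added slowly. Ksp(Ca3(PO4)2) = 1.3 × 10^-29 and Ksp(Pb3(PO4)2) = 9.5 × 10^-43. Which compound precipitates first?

Pb3(PO4)2

Each salt begins to precipitate when Q = Ksp, i.e. when [PO4^3-] reaches its threshold.
For Ca3(PO4)2: 1.3 × 10^-29 = (0.037)^3 × [PO4^3-]^2  ⇒  [PO4^3-] = 5.1 x 10^-13 M.
For Pb3(PO4)2: 9.5 × 10^-43 = (0.0072)^3 × [PO4^3-]^2  ⇒  [PO4^3-] = 1.6 × 10^-18 M.
The salt with the lower threshold [PO4^3-] precipitates first: Pb3(PO4)2.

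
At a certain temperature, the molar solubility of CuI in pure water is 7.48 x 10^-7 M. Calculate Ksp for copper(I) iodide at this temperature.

5.60e-13

CuI(s) ⇌ Cu^+ + I^-
If s mol/L of CuI dissolves, [Cu^+] = s and [I^-] = s.
Ksp = [Cu^+][I^-]
Ksp = s^2
Ksp = (7.48 × 10^-7)^2 = 5.60 x 10^-13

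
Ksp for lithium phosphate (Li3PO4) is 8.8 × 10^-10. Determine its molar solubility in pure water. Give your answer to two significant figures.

Li3PO4(s) ⇌ 3 Li^+(aq) + PO4^3-(aq)
Ksp = [Li^+]^3[PO4^3-]
With molar solubility s: [Li^+] = 3s, [PO4^3-] = s.
So Ksp = (3s)^3 × s = 27s^4
s^4 = 8.8 × 10^-10 / 27, so s = 2.4 × 10^-3 M

s = 2.4 × 10^-3 M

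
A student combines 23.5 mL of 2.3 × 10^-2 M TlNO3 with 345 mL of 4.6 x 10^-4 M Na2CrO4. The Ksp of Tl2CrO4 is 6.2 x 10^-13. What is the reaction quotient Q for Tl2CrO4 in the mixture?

Total volume = 23.5 + 345 = 368.5 mL.
[Tl^+] = 2.3 × 10^-2 × (23.5/368.5) = 1.47 × 10^-3 M
[CrO4^2-] = 4.6 × 10^-4 × (345/368.5) = 4.31 x 10^-4 M
Tl2CrO4(s) ⇌ 2 Tl^+(aq) + CrO4^2-(aq), so Q = [Tl^+]^2[CrO4^2-]
Q = (1.47 x 10^-3)^2(4.31 x 10^-4) = 9.3 × 10^-10
Q > Ksp, so Tl2CrO4 will precipitate.

Q = 9.3 × 10^-10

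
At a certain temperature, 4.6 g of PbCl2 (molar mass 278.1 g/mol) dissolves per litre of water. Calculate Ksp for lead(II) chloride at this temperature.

Molar solubility s = (4.6 g/L) / (278.1 g/mol) = 1.65 × 10^-2 M.
PbCl2(s) ⇌ Pb^2+ + 2 Cl^-
For each mole of PbCl2 that dissolves: [Pb^2+] = s, [Cl^-] = 2s.
Ksp = [Pb^2+][Cl^-]^2
So Ksp = s × (2s)^2 = 4s^3
With s = 1.65 × 10^-2: Ksp = 1.8 × 10^-5

Ksp ≈ 1.8e-5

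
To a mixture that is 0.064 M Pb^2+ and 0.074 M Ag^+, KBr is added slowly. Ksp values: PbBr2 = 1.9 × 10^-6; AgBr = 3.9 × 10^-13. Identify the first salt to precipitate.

AgBr

Each salt begins to precipitate when Q = Ksp, i.e. when [Br^-] reaches its threshold.
For PbBr2: 1.9 × 10^-6 = 0.064 × [Br^-]^2  ⇒  [Br^-] = 5.4 × 10^-3 M.
For AgBr: 3.9 × 10^-13 = 0.074 × [Br^-]  ⇒  [Br^-] = 5.3 × 10^-12 M.
The salt with the lower threshold [Br^-] precipitates first: AgBr.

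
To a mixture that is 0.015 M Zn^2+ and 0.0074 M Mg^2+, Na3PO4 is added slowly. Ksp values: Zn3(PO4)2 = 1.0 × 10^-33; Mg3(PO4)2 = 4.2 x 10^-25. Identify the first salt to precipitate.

Each salt begins to precipitate when Q = Ksp, i.e. when [PO4^3-] reaches its threshold.
For Zn3(PO4)2: 1.0 × 10^-33 = (0.015)^3 × [PO4^3-]^2  ⇒  [PO4^3-] = 1.7 x 10^-14 M.
For Mg3(PO4)2: 4.2 x 10^-25 = (0.0074)^3 × [PO4^3-]^2  ⇒  [PO4^3-] = 1.0 x 10^-9 M.
The salt with the lower threshold [PO4^3-] precipitates first: Zn3(PO4)2.

Zn3(PO4)2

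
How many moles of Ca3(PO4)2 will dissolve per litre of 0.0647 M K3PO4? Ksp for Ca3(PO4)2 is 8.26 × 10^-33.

4.18 × 10^-11 M

Ca3(PO4)2(s) <=> 3 Ca^2+(aq) + 2 PO4^3-(aq)
Ksp = [Ca^2+]^3[PO4^3-]^2
Let s be the molar solubility in this solution. [Ca^2+] = 3s, [PO4^3-] = 0.0647 + 2s ≈ 0.0647 (since PO4^3- from K3PO4 dominates).
Ksp ≈ (3s)^3 × (0.0647)^2
s = 4.18 × 10^-11 M
Check: 2s = 8.4 × 10^-11 ≪ 0.0647, so the approximation is valid.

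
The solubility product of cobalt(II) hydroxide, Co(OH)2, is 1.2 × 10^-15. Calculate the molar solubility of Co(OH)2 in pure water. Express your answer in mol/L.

s = 6.7e-6 M

Co(OH)2(s) ⇌ Co^2+(aq) + 2 OH^-(aq)
Ksp = [Co^2+][OH^-]^2
With molar solubility s: [Co^2+] = s, [OH^-] = 2s.
Ksp = s(2s)^2 = 4s^3
s^3 = 1.2 × 10^-15 / 4, so s = 6.7 × 10^-6 M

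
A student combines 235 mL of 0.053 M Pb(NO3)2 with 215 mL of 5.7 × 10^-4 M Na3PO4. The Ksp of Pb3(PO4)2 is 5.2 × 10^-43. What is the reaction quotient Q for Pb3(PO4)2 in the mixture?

Q = 1.6e-12

Total volume = 235 + 215 = 450 mL.
[Pb^2+] = 5.3 x 10^-2 × (235/450) = 2.77 × 10^-2 M
[PO4^3-] = 5.7 x 10^-4 × (215/450) = 2.72 x 10^-4 M
Pb3(PO4)2(s) ⇌ 3 Pb^2+(aq) + 2 PO4^3-(aq), so Q = [Pb^2+]^3[PO4^3-]^2
Q = (2.77 × 10^-2)^3(2.72 × 10^-4)^2 = 1.6 × 10^-12
Q > Ksp, so Pb3(PO4)2 will precipitate.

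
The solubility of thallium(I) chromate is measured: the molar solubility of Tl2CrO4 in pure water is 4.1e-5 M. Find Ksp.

2.8e-13

Tl2CrO4(s) ⇌ 2 Tl^+ + CrO4^2-
If s mol/L of Tl2CrO4 dissolves, [Tl^+] = 2s and [CrO4^2-] = s.
Ksp = [Tl^+]^2[CrO4^2-]
Ksp = (2s)^2s = 4s^3
With s = 4.1 × 10^-5: Ksp = 2.8 × 10^-13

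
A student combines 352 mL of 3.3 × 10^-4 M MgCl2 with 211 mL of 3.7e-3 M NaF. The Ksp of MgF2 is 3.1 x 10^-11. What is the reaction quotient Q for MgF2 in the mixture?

Total volume = 352 + 211 = 563 mL.
[Mg^2+] = 3.3 x 10^-4 × (352/563) = 2.06 x 10^-4 M
[F^-] = 3.7 x 10^-3 × (211/563) = 1.39 x 10^-3 M
MgF2(s) ⇌ Mg^2+(aq) + 2 F^-(aq), so Q = [Mg^2+][F^-]^2
Q = (2.06 × 10^-4)(1.39 x 10^-3)^2 = 4.0 × 10^-10
Q > Ksp, so MgF2 will precipitate.

Q ≈ 4.0e-10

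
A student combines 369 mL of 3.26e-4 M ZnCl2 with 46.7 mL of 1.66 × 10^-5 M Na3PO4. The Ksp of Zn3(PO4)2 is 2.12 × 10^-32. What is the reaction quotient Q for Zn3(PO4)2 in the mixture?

Total volume = 369 + 46.7 = 415.7 mL.
[Zn^2+] = 3.26 × 10^-4 × (369/415.7) = 2.894 × 10^-4 M
[PO4^3-] = 1.66 × 10^-5 × (46.7/415.7) = 1.865 × 10^-6 M
Zn3(PO4)2(s) ⇌ 3 Zn^2+(aq) + 2 PO4^3-(aq), so Q = [Zn^2+]^3[PO4^3-]^2
Q = (2.894 × 10^-4)^3(1.865 x 10^-6)^2 = 8.43 × 10^-23
Q > Ksp, so Zn3(PO4)2 will precipitate.

8.43e-23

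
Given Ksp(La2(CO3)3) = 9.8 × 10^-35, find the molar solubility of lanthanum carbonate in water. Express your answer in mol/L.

La2(CO3)3(s) ⇌ 2 La^3+(aq) + 3 CO3^2-(aq)
Ksp = [La^3+]^2[CO3^2-]^3
Let s = molar solubility. Then [La^3+] = 2s and [CO3^2-] = 3s.
So Ksp = (2s)^2 × (3s)^3 = 108s^5
Solving, s = (9.8 × 10^-35/108)^(1/5) = 6.2 × 10^-8 M

s ≈ 6.2 × 10^-8 M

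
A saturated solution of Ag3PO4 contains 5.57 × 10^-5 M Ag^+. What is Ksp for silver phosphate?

Ksp ≈ 3.21 × 10^-18

Ag3PO4(s) ⇌ 3 Ag^+ + PO4^3-
Stoichiometry gives [PO4^3-] = (1/3)[Ag^+] = 1.857 x 10^-5 M.
Ksp = [Ag^+]^3[PO4^3-]
Ksp = (5.57 × 10^-5)^3 × 1.857 × 10^-5 = 3.21 x 10^-18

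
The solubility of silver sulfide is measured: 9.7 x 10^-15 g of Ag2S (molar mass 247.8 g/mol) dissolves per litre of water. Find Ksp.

Ksp = 2.4 x 10^-49

Molar solubility s = (9.7 × 10^-15 g/L) / (247.8 g/mol) = 3.91 x 10^-17 M.
Ag2S(s) ⇌ 2 Ag^+(aq) + S^2-(aq)
With molar solubility s: [Ag^+] = 2s, [S^2-] = s.
Ksp = [Ag^+]^2[S^2-]
Ksp = (2s)^2s = 4s^3
Ksp = 4 × (3.91 x 10^-17)^3 = 2.4 × 10^-49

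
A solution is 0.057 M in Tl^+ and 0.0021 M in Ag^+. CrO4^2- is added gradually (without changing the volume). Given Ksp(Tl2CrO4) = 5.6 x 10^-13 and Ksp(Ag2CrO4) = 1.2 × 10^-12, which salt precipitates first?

Each salt begins to precipitate when Q = Ksp, i.e. when [CrO4^2-] reaches its threshold.
For Tl2CrO4: 5.6 x 10^-13 = (0.057)^2 × [CrO4^2-]  ⇒  [CrO4^2-] = 1.7 × 10^-10 M.
For Ag2CrO4: 1.2 × 10^-12 = (0.0021)^2 × [CrO4^2-]  ⇒  [CrO4^2-] = 2.7 × 10^-7 M.
The salt with the lower threshold [CrO4^2-] precipitates first: Tl2CrO4.

Tl2CrO4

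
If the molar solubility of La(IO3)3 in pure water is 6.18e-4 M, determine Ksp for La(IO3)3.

La(IO3)3(s) <=> La^3+ + 3 IO3^-
If s mol/L of La(IO3)3 dissolves, [La^3+] = s and [IO3^-] = 3s.
Ksp = [La^3+][IO3^-]^3
Ksp = s(3s)^3 = 27s^4
Ksp = 27 × (6.18 x 10^-4)^4 = 3.94 × 10^-12

Ksp = 3.94e-12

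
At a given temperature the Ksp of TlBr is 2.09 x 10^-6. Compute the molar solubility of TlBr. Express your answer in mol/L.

TlBr(s) ⇌ Tl^+ + Br^-
Ksp = [Tl^+][Br^-]
If s mol/L of TlBr dissolves, [Tl^+] = s and [Br^-] = s.
Ksp = s × s = s^2
s = √(2.09 x 10^-6) = 1.45 × 10^-3 M

s ≈ 1.45 × 10^-3 M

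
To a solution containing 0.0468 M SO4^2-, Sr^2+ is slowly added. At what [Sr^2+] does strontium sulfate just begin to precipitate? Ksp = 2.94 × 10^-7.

SrSO4(s) ⇌ Sr^2+(aq) + SO4^2-(aq)
Ksp = [Sr^2+][SO4^2-]
Precipitation begins when Q = Ksp. With [SO4^2-] = 0.0468 M:
2.94 × 10^-7 = (0.0468) × [Sr^2+]
[Sr^2+] = (2.94 × 10^-7 / 4.68 × 10^-2) = 6.28 x 10^-6 M

[Sr^2+] = 6.28 × 10^-6 M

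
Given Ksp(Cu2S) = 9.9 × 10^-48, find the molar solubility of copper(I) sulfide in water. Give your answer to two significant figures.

s = 1.4 x 10^-16 M

Cu2S(s) ⇌ 2 Cu^+(aq) + S^2-(aq)
Ksp = [Cu^+]^2[S^2-]
For each mole of Cu2S that dissolves: [Cu^+] = 2s, [S^2-] = s.
So Ksp = (2s)^2 × s = 4s^3
Solving, s = (9.9 × 10^-48/4)^(1/3) = 1.4 × 10^-16 M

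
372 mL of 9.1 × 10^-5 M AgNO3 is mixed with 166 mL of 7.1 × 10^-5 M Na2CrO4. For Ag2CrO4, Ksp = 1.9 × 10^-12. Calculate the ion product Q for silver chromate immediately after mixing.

Total volume = 372 + 166 = 538 mL.
[Ag^+] = 9.1 x 10^-5 × (372/538) = 6.29 × 10^-5 M
[CrO4^2-] = 7.1 x 10^-5 × (166/538) = 2.19 × 10^-5 M
Ag2CrO4(s) <=> 2 Ag^+ + CrO4^2-, so Q = [Ag^+]^2[CrO4^2-]
Q = (6.29 x 10^-5)^2(2.19 × 10^-5) = 8.7 × 10^-14
Q < Ksp, so no precipitate of Ag2CrO4 forms.

Q ≈ 8.7 x 10^-14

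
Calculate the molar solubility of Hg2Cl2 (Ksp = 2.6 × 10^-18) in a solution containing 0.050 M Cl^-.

Hg2Cl2(s) ⇌ Hg2^2+(aq) + 2 Cl^-(aq)
Ksp = [Hg2^2+][Cl^-]^2
If s mol/L dissolves here, [Hg2^2+] = s, [Cl^-] = 0.050 + 2s ≈ 0.050 (Ksp is small, so little additional dissolves).
Ksp ≈ s × (0.050)^2
s = 1.0 × 10^-15 M
Check: 2s = 2.1 x 10^-15 ≪ 0.050, so the approximation is valid.

s = 1.0 × 10^-15 M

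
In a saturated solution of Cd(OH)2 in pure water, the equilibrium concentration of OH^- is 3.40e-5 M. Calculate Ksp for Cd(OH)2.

Ksp ≈ 1.97e-14

Cd(OH)2(s) <=> Cd^2+ + 2 OH^-
Stoichiometry gives [Cd^2+] = (1/2)[OH^-] = 1.700 × 10^-5 M.
Ksp = [Cd^2+][OH^-]^2
Ksp = 1.700 × 10^-5 × (3.40 x 10^-5)^2 = 1.97 × 10^-14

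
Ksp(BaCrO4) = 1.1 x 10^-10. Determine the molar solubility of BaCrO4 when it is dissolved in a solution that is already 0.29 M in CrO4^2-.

BaCrO4(s) ⇌ Ba^2+(aq) + CrO4^2-(aq)
Ksp = [Ba^2+][CrO4^2-]
Let s be the molar solubility in this solution. [Ba^2+] = s, [CrO4^2-] = 0.29 + s ≈ 0.29 (common-ion effect: CrO4^2- is already 0.29 M).
Ksp ≈ s × 0.29
s = 3.8 × 10^-10 M
Check: s = 3.8 × 10^-10 ≪ 0.29, so the approximation is valid.

3.8 × 10^-10 M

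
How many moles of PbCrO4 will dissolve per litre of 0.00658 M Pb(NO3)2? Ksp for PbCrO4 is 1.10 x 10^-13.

PbCrO4(s) ⇌ Pb^2+(aq) + CrO4^2-(aq)
Ksp = [Pb^2+][CrO4^2-]
Let s = moles of PbCrO4 that dissolve per litre. [Pb^2+] = 0.00658 + s ≈ 0.00658, [CrO4^2-] = s (common-ion effect: Pb^2+ is already 0.00658 M).
Ksp ≈ 0.00658 × s
s = 1.67 × 10^-11 M
Check: s = 1.7 × 10^-11 ≪ 0.00658, so the approximation is valid.

1.67e-11 M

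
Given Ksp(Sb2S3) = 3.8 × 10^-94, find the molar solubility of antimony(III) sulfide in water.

s = 8.1e-20 M

Sb2S3(s) <=> 2 Sb^3+(aq) + 3 S^2-(aq)
Ksp = [Sb^3+]^2[S^2-]^3
With molar solubility s: [Sb^3+] = 2s, [S^2-] = 3s.
So Ksp = (2s)^2 × (3s)^3 = 108s^5
Solving, s = (3.8 × 10^-94/108)^(1/5) = 8.1 x 10^-20 M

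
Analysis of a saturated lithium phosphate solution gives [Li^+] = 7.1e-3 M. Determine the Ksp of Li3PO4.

Ksp ≈ 8.5e-10

Li3PO4(s) <=> 3 Li^+(aq) + PO4^3-(aq)
Stoichiometry gives [PO4^3-] = (1/3)[Li^+] = 2.37 × 10^-3 M.
Ksp = [Li^+]^3[PO4^3-]
Ksp = (7.1 × 10^-3)^3 × 2.37 x 10^-3 = 8.5 × 10^-10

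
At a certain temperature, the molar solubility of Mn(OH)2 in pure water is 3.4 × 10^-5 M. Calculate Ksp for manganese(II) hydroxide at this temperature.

Mn(OH)2(s) ⇌ Mn^2+ + 2 OH^-
For each mole of Mn(OH)2 that dissolves: [Mn^2+] = s, [OH^-] = 2s.
Ksp = [Mn^2+][OH^-]^2
Ksp = s(2s)^2 = 4s^3
Ksp = 4 × (3.4 × 10^-5)^3 = 1.6 × 10^-13

Ksp = 1.6e-13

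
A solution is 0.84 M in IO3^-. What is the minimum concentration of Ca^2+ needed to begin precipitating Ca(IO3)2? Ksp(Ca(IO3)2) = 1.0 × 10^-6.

[Ca^2+] ≈ 1.4 × 10^-6 M

Ca(IO3)2(s) ⇌ Ca^2+ + 2 IO3^-
Ksp = [Ca^2+][IO3^-]^2
Precipitation begins when Q = Ksp. With [IO3^-] = 0.84 M:
1.0 × 10^-6 = (0.84)^2 × [Ca^2+]
[Ca^2+] = (1.0 × 10^-6 / 7.06 × 10^-1) = 1.4 × 10^-6 M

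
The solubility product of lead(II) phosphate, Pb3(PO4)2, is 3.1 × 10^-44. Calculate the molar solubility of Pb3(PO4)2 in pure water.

Pb3(PO4)2(s) ⇌ 3 Pb^2+ + 2 PO4^3-
Ksp = [Pb^2+]^3[PO4^3-]^2
Let s = molar solubility. Then [Pb^2+] = 3s and [PO4^3-] = 2s.
So Ksp = (3s)^3 × (2s)^2 = 108s^5
Solving, s = (3.1 × 10^-44/108)^(1/5) = 7.8 x 10^-10 M

s ≈ 7.8 × 10^-10 M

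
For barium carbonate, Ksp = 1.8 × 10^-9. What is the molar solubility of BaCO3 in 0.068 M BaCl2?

s ≈ 2.6e-8 M

BaCO3(s) ⇌ Ba^2+(aq) + CO3^2-(aq)
Ksp = [Ba^2+][CO3^2-]
Let s = moles of BaCO3 that dissolve per litre. [Ba^2+] = 0.068 + s ≈ 0.068, [CO3^2-] = s (since Ba^2+ from BaCl2 dominates).
Ksp ≈ 0.068 × s
s = 2.6 x 10^-8 M
Check: s = 2.6 × 10^-8 ≪ 0.068, so the approximation is valid.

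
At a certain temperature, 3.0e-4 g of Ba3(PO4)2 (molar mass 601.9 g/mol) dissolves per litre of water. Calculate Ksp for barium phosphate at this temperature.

Molar solubility s = (3.0 × 10^-4 g/L) / (601.9 g/mol) = 4.98 × 10^-7 M.
Ba3(PO4)2(s) <=> 3 Ba^2+(aq) + 2 PO4^3-(aq)
Let s = molar solubility. Then [Ba^2+] = 3s and [PO4^3-] = 2s.
Ksp = [Ba^2+]^3[PO4^3-]^2
Ksp = (3s)^3(2s)^2 = 108s^5
With s = 4.98 × 10^-7: Ksp = 3.3 x 10^-30

Ksp ≈ 3.3e-30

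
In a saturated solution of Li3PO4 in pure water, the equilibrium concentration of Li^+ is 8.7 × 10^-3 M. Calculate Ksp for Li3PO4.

Ksp ≈ 1.9e-9

Li3PO4(s) ⇌ 3 Li^+ + PO4^3-
Stoichiometry gives [PO4^3-] = (1/3)[Li^+] = 2.90 × 10^-3 M.
Ksp = [Li^+]^3[PO4^3-]
Ksp = (8.7 x 10^-3)^3 × 2.90 × 10^-3 = 1.9 × 10^-9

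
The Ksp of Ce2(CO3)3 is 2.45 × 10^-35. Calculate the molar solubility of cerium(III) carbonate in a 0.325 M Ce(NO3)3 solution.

Ce2(CO3)3(s) ⇌ 2 Ce^3+ + 3 CO3^2-
Ksp = [Ce^3+]^2[CO3^2-]^3
If s mol/L dissolves here, [Ce^3+] = 0.325 + 2s ≈ 0.325, [CO3^2-] = 3s (Ksp is small, so little additional dissolves).
Ksp ≈ (0.325)^2 × (3s)^3
s = 2.05 x 10^-12 M
Check: 2s = 4.1 × 10^-12 ≪ 0.325, so the approximation is valid.

2.05 × 10^-12 M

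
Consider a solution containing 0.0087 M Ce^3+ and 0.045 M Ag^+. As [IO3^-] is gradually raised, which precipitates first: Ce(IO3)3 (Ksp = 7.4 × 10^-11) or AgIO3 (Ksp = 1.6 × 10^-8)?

AgIO3

Precipitation of each salt starts when its ion product equals its Ksp.
For Ce(IO3)3: 7.4 × 10^-11 = 0.0087 × [IO3^-]^3  ⇒  [IO3^-] = 2.0 x 10^-3 M.
For AgIO3: 1.6 × 10^-8 = 0.045 × [IO3^-]  ⇒  [IO3^-] = 3.6 x 10^-7 M.
The salt with the lower threshold [IO3^-] precipitates first: AgIO3.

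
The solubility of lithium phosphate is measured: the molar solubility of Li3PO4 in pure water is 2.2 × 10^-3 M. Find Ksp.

Ksp ≈ 6.3e-10

Li3PO4(s) ⇌ 3 Li^+(aq) + PO4^3-(aq)
For each mole of Li3PO4 that dissolves: [Li^+] = 3s, [PO4^3-] = s.
Ksp = [Li^+]^3[PO4^3-]
So Ksp = (3s)^3 × s = 27s^4
With s = 2.2 x 10^-3: Ksp = 6.3 × 10^-10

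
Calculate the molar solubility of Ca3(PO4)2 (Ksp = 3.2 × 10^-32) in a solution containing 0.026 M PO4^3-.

Ca3(PO4)2(s) ⇌ 3 Ca^2+ + 2 PO4^3-
Ksp = [Ca^2+]^3[PO4^3-]^2
Let s be the molar solubility in this solution. [Ca^2+] = 3s, [PO4^3-] = 0.026 + 2s ≈ 0.026 (common-ion effect: PO4^3- is already 0.026 M).
Ksp ≈ (3s)^3 × (0.026)^2
s = 1.2 × 10^-10 M
Check: 2s = 2.4 x 10^-10 ≪ 0.026, so the approximation is valid.

1.2 x 10^-10 M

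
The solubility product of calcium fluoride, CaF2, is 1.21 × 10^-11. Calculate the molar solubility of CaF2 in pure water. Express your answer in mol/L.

CaF2(s) ⇌ Ca^2+ + 2 F^-
Ksp = [Ca^2+][F^-]^2
Let s = molar solubility. Then [Ca^2+] = s and [F^-] = 2s.
Ksp = s(2s)^2 = 4s^3
Solving, s = (1.21 × 10^-11/4)^(1/3) = 1.45 × 10^-4 M

s = 1.45 × 10^-4 M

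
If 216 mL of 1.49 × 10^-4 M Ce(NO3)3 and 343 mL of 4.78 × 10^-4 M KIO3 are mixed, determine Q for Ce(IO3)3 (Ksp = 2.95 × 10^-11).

Total volume = 216 + 343 = 559 mL.
[Ce^3+] = 1.49 × 10^-4 × (216/559) = 5.757 × 10^-5 M
[IO3^-] = 4.78 × 10^-4 × (343/559) = 2.933 × 10^-4 M
Ce(IO3)3(s) ⇌ Ce^3+(aq) + 3 IO3^-(aq), so Q = [Ce^3+][IO3^-]^3
Q = (5.757 x 10^-5)(2.933 × 10^-4)^3 = 1.45 x 10^-15
Q < Ksp, so no precipitate of Ce(IO3)3 forms.

Q ≈ 1.45 x 10^-15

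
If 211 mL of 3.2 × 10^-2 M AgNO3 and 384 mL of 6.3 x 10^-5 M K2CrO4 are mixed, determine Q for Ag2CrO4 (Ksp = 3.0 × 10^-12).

Total volume = 211 + 384 = 595 mL.
[Ag^+] = 3.2 x 10^-2 × (211/595) = 1.13 × 10^-2 M
[CrO4^2-] = 6.3 x 10^-5 × (384/595) = 4.07 x 10^-5 M
Ag2CrO4(s) ⇌ 2 Ag^+ + CrO4^2-, so Q = [Ag^+]^2[CrO4^2-]
Q = (1.13 × 10^-2)^2(4.07 x 10^-5) = 5.2 x 10^-9
Q > Ksp, so Ag2CrO4 will precipitate.

Q = 5.2 x 10^-9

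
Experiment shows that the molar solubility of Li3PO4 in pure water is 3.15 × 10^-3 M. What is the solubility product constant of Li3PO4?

2.66 x 10^-9

Li3PO4(s) <=> 3 Li^+(aq) + PO4^3-(aq)
With molar solubility s: [Li^+] = 3s, [PO4^3-] = s.
Ksp = [Li^+]^3[PO4^3-]
Ksp = (3s)^3s = 27s^4
With s = 3.15 x 10^-3: Ksp = 2.66 × 10^-9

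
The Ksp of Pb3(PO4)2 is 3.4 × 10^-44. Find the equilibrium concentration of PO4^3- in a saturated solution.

Pb3(PO4)2(s) ⇌ 3 Pb^2+(aq) + 2 PO4^3-(aq)
Ksp = [Pb^2+]^3[PO4^3-]^2
With molar solubility s: [Pb^2+] = 3s, [PO4^3-] = 2s.
Ksp = (3s)^3(2s)^2 = 108s^5
s^5 = 3.4 × 10^-44 / 108, so s = 7.94 × 10^-10 M
[PO4^3-] = 2s = 1.6 × 10^-9 M

1.6 × 10^-9 M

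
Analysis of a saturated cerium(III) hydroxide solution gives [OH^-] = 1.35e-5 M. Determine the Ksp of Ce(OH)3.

Ce(OH)3(s) ⇌ Ce^3+ + 3 OH^-
Stoichiometry gives [Ce^3+] = (1/3)[OH^-] = 4.500 × 10^-6 M.
Ksp = [Ce^3+][OH^-]^3
Ksp = 4.500 x 10^-6 × (1.35 × 10^-5)^3 = 1.11 x 10^-20

Ksp ≈ 1.11 x 10^-20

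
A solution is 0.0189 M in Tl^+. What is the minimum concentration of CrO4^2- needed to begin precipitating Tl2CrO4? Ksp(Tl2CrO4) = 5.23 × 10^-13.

[CrO4^2-] = 1.46e-9 M

Tl2CrO4(s) ⇌ 2 Tl^+ + CrO4^2-
Ksp = [Tl^+]^2[CrO4^2-]
Precipitation begins when Q = Ksp. With [Tl^+] = 0.0189 M:
5.23 × 10^-13 = (0.0189)^2 × [CrO4^2-]
[CrO4^2-] = (5.23 × 10^-13 / 3.572 × 10^-4) = 1.46 × 10^-9 M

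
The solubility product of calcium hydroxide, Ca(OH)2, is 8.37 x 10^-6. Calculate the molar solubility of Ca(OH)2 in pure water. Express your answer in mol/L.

Ca(OH)2(s) <=> Ca^2+(aq) + 2 OH^-(aq)
Ksp = [Ca^2+][OH^-]^2
Let s = molar solubility. Then [Ca^2+] = s and [OH^-] = 2s.
Ksp = s(2s)^2 = 4s^3
s = (8.37 x 10^-6 / 4)^(1/3) = 1.28 × 10^-2 M

s ≈ 1.28 × 10^-2 M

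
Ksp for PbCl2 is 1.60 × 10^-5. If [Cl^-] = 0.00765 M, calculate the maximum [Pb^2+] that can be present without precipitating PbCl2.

PbCl2(s) ⇌ Pb^2+ + 2 Cl^-
Ksp = [Pb^2+][Cl^-]^2
Precipitation begins when Q = Ksp. With [Cl^-] = 0.00765 M:
1.60 × 10^-5 = (0.00765)^2 × [Pb^2+]
[Pb^2+] = (1.60 × 10^-5 / 5.852 × 10^-5) = 2.73 x 10^-1 M

[Pb^2+] ≈ 2.73 × 10^-1 M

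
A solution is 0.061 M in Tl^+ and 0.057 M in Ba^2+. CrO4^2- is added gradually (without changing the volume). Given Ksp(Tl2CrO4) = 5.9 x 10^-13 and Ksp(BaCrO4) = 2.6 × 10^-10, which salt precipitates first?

Tl2CrO4

Each salt begins to precipitate when Q = Ksp, i.e. when [CrO4^2-] reaches its threshold.
For Tl2CrO4: 5.9 x 10^-13 = (0.061)^2 × [CrO4^2-]  ⇒  [CrO4^2-] = 1.6 x 10^-10 M.
For BaCrO4: 2.6 × 10^-10 = 0.057 × [CrO4^2-]  ⇒  [CrO4^2-] = 4.6 x 10^-9 M.
The salt with the lower threshold [CrO4^2-] precipitates first: Tl2CrO4.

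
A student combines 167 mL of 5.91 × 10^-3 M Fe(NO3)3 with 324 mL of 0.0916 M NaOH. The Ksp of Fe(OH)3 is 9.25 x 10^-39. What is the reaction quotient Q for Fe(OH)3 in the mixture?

Q ≈ 4.44 × 10^-7

Total volume = 167 + 324 = 491 mL.
[Fe^3+] = 5.91 × 10^-3 × (167/491) = 2.010 x 10^-3 M
[OH^-] = 9.16 × 10^-2 × (324/491) = 6.044 × 10^-2 M
Fe(OH)3(s) ⇌ Fe^3+ + 3 OH^-, so Q = [Fe^3+][OH^-]^3
Q = (2.010 × 10^-3)(6.044 × 10^-2)^3 = 4.44 x 10^-7
Q > Ksp, so Fe(OH)3 will precipitate.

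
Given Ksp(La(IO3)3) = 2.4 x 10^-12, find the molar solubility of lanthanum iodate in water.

La(IO3)3(s) ⇌ La^3+(aq) + 3 IO3^-(aq)
Ksp = [La^3+][IO3^-]^3
Let s = molar solubility. Then [La^3+] = s and [IO3^-] = 3s.
Substituting: Ksp = s(3s)^3 = 27s^4
s^4 = 2.4 x 10^-12 / 27, so s = 5.5 × 10^-4 M

s = 5.5e-4 M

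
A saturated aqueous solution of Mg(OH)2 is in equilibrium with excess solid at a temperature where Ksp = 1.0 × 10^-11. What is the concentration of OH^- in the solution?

2.7 × 10^-4 M

Mg(OH)2(s) <=> Mg^2+ + 2 OH^-
Ksp = [Mg^2+][OH^-]^2
If s mol/L of Mg(OH)2 dissolves, [Mg^2+] = s and [OH^-] = 2s.
So Ksp = s × (2s)^2 = 4s^3
s^3 = 1.0 × 10^-11 / 4, so s = 1.36 x 10^-4 M
[OH^-] = 2s = 2.7 × 10^-4 M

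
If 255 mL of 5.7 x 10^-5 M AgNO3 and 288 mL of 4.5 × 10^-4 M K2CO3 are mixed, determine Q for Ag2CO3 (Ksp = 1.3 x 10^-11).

Total volume = 255 + 288 = 543 mL.
[Ag^+] = 5.7 × 10^-5 × (255/543) = 2.68 × 10^-5 M
[CO3^2-] = 4.5 × 10^-4 × (288/543) = 2.39 × 10^-4 M
Ag2CO3(s) <=> 2 Ag^+(aq) + CO3^2-(aq), so Q = [Ag^+]^2[CO3^2-]
Q = (2.68 × 10^-5)^2(2.39 x 10^-4) = 1.7 × 10^-13
Q < Ksp, so no precipitate of Ag2CO3 forms.

Q = 1.7 x 10^-13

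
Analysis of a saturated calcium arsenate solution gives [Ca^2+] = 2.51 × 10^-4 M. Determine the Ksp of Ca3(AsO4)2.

Ksp = 4.43e-19

Ca3(AsO4)2(s) <=> 3 Ca^2+(aq) + 2 AsO4^3-(aq)
Stoichiometry gives [AsO4^3-] = (2/3)[Ca^2+] = 1.673 × 10^-4 M.
Ksp = [Ca^2+]^3[AsO4^3-]^2
Ksp = (2.51 x 10^-4)^3 × (1.673 × 10^-4)^2 = 4.43 × 10^-19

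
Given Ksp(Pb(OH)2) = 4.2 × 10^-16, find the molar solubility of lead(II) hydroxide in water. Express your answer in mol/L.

Pb(OH)2(s) ⇌ Pb^2+(aq) + 2 OH^-(aq)
Ksp = [Pb^2+][OH^-]^2
With molar solubility s: [Pb^2+] = s, [OH^-] = 2s.
Substituting: Ksp = s(2s)^2 = 4s^3
s = (4.2 × 10^-16 / 4)^(1/3) = 4.7 x 10^-6 M

s ≈ 4.7e-6 M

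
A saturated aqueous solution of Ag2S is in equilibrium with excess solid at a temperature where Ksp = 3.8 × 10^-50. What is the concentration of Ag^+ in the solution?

4.2e-17 M

Ag2S(s) <=> 2 Ag^+(aq) + S^2-(aq)
Ksp = [Ag^+]^2[S^2-]
Let s = molar solubility. Then [Ag^+] = 2s and [S^2-] = s.
So Ksp = (2s)^2 × s = 4s^3
s = (3.8 × 10^-50 / 4)^(1/3) = 2.12 × 10^-17 M
[Ag^+] = 2s = 4.2 × 10^-17 M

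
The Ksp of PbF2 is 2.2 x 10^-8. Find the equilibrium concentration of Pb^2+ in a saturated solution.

1.8e-3 M

PbF2(s) <=> Pb^2+ + 2 F^-
Ksp = [Pb^2+][F^-]^2
With molar solubility s: [Pb^2+] = s, [F^-] = 2s.
Substituting: Ksp = s(2s)^2 = 4s^3
Solving, s = (2.2 x 10^-8/4)^(1/3) = 1.77 × 10^-3 M
[Pb^2+] = s = 1.8 × 10^-3 M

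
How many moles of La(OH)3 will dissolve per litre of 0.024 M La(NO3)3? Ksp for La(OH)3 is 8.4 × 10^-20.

La(OH)3(s) ⇌ La^3+ + 3 OH^-
Ksp = [La^3+][OH^-]^3
Let s = moles of La(OH)3 that dissolve per litre. [La^3+] = 0.024 + s ≈ 0.024, [OH^-] = 3s (since La^3+ from La(NO3)3 dominates).
Ksp ≈ 0.024 × (3s)^3
s = 5.1 x 10^-7 M
Check: s = 5.1 x 10^-7 ≪ 0.024, so the approximation is valid.

s ≈ 5.1e-7 M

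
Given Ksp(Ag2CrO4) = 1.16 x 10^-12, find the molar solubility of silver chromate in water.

s = 6.62 × 10^-5 M

Ag2CrO4(s) <=> 2 Ag^+ + CrO4^2-
Ksp = [Ag^+]^2[CrO4^2-]
If s mol/L of Ag2CrO4 dissolves, [Ag^+] = 2s and [CrO4^2-] = s.
So Ksp = (2s)^2 × s = 4s^3
s^3 = 1.16 x 10^-12 / 4, so s = 6.62 × 10^-5 M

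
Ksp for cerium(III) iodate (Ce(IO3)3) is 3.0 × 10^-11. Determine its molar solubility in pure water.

Ce(IO3)3(s) ⇌ Ce^3+ + 3 IO3^-
Ksp = [Ce^3+][IO3^-]^3
If s mol/L of Ce(IO3)3 dissolves, [Ce^3+] = s and [IO3^-] = 3s.
So Ksp = s × (3s)^3 = 27s^4
Solving, s = (3.0 × 10^-11/27)^(1/4) = 1.0 × 10^-3 M

s = 1.0e-3 M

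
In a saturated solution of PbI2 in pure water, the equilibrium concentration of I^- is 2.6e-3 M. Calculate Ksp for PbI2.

Ksp = 8.8e-9

PbI2(s) ⇌ Pb^2+ + 2 I^-
Stoichiometry gives [Pb^2+] = (1/2)[I^-] = 1.30 × 10^-3 M.
Ksp = [Pb^2+][I^-]^2
Ksp = 1.30 × 10^-3 × (2.6 x 10^-3)^2 = 8.8 x 10^-9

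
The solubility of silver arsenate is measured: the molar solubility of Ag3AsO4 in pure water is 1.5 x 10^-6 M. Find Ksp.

Ksp = 1.4e-22

Ag3AsO4(s) ⇌ 3 Ag^+ + AsO4^3-
Let s = molar solubility. Then [Ag^+] = 3s and [AsO4^3-] = s.
Ksp = [Ag^+]^3[AsO4^3-]
Substituting: Ksp = (3s)^3s = 27s^4
Ksp = 27 × (1.5 x 10^-6)^4 = 1.4 x 10^-22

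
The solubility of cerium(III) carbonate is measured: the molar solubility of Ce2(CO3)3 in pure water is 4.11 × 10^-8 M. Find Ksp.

Ce2(CO3)3(s) <=> 2 Ce^3+ + 3 CO3^2-
Let s = molar solubility. Then [Ce^3+] = 2s and [CO3^2-] = 3s.
Ksp = [Ce^3+]^2[CO3^2-]^3
Ksp = (2s)^2(3s)^3 = 108s^5
Ksp = 108 × (4.11 x 10^-8)^5 = 1.27 × 10^-35

Ksp ≈ 1.27 × 10^-35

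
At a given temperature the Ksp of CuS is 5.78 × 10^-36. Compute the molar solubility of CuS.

CuS(s) ⇌ Cu^2+(aq) + S^2-(aq)
Ksp = [Cu^2+][S^2-]
For each mole of CuS that dissolves: [Cu^2+] = s, [S^2-] = s.
Ksp = (s)(s) = s^2
s = √(5.78 × 10^-36) = 2.40 x 10^-18 M

s ≈ 2.40e-18 M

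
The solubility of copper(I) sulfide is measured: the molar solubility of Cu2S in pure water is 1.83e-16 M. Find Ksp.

Cu2S(s) <=> 2 Cu^+(aq) + S^2-(aq)
Let s = molar solubility. Then [Cu^+] = 2s and [S^2-] = s.
Ksp = [Cu^+]^2[S^2-]
Substituting: Ksp = (2s)^2s = 4s^3
With s = 1.83 × 10^-16: Ksp = 2.45 x 10^-47

Ksp = 2.45 × 10^-47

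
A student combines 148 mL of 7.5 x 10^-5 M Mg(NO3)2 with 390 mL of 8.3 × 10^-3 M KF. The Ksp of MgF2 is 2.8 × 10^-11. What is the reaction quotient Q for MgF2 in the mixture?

Total volume = 148 + 390 = 538 mL.
[Mg^2+] = 7.5 x 10^-5 × (148/538) = 2.06 x 10^-5 M
[F^-] = 8.3 x 10^-3 × (390/538) = 6.02 × 10^-3 M
MgF2(s) ⇌ Mg^2+ + 2 F^-, so Q = [Mg^2+][F^-]^2
Q = (2.06 x 10^-5)(6.02 x 10^-3)^2 = 7.5 × 10^-10
Q > Ksp, so MgF2 will precipitate.

Q = 7.5 × 10^-10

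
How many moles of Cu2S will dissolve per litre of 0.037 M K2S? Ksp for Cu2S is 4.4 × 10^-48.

Cu2S(s) ⇌ 2 Cu^+(aq) + S^2-(aq)
Ksp = [Cu^+]^2[S^2-]
If s mol/L dissolves here, [Cu^+] = 2s, [S^2-] = 0.037 + s ≈ 0.037 (since S^2- from K2S dominates).
Ksp ≈ (2s)^2 × 0.037
s = 5.5 × 10^-24 M
Check: s = 5.5 × 10^-24 ≪ 0.037, so the approximation is valid.

s ≈ 5.5 × 10^-24 M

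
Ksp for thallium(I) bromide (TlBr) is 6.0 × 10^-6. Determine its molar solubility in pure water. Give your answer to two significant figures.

s ≈ 2.4e-3 M

TlBr(s) <=> Tl^+ + Br^-
Ksp = [Tl^+][Br^-]
Let s = molar solubility. Then [Tl^+] = s and [Br^-] = s.
Ksp = s × s = s^2
s = √(6.0 × 10^-6) = 2.4 × 10^-3 M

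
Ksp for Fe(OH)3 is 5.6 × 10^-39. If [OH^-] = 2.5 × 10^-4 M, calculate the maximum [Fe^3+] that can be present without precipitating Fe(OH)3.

[Fe^3+] ≈ 3.6 × 10^-28 M

Fe(OH)3(s) <=> Fe^3+ + 3 OH^-
Ksp = [Fe^3+][OH^-]^3
Precipitation begins when Q = Ksp. With [OH^-] = 2.5 × 10^-4 M:
5.6 × 10^-39 = (2.5 × 10^-4)^3 × [Fe^3+]
[Fe^3+] = (5.6 × 10^-39 / 1.56 × 10^-11) = 3.6 × 10^-28 M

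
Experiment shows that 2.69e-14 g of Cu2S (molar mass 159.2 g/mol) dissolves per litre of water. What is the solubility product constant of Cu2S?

Molar solubility s = (2.69 x 10^-14 g/L) / (159.2 g/mol) = 1.690 x 10^-16 M.
Cu2S(s) ⇌ 2 Cu^+(aq) + S^2-(aq)
With molar solubility s: [Cu^+] = 2s, [S^2-] = s.
Ksp = [Cu^+]^2[S^2-]
So Ksp = (2s)^2 × s = 4s^3
With s = 1.690 × 10^-16: Ksp = 1.93 × 10^-47

1.93e-47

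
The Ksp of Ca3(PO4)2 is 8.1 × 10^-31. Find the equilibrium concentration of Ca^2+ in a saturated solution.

Ca3(PO4)2(s) ⇌ 3 Ca^2+(aq) + 2 PO4^3-(aq)
Ksp = [Ca^2+]^3[PO4^3-]^2
For each mole of Ca3(PO4)2 that dissolves: [Ca^2+] = 3s, [PO4^3-] = 2s.
So Ksp = (3s)^3 × (2s)^2 = 108s^5
s^5 = 8.1 × 10^-31 / 108, so s = 3.76 × 10^-7 M
[Ca^2+] = 3s = 1.1 × 10^-6 M

[Ca^2+] = 1.1 x 10^-6 M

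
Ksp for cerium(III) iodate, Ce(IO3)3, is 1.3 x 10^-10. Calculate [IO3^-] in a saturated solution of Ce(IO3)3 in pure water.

4.4e-3 M

Ce(IO3)3(s) <=> Ce^3+(aq) + 3 IO3^-(aq)
Ksp = [Ce^3+][IO3^-]^3
With molar solubility s: [Ce^3+] = s, [IO3^-] = 3s.
Ksp = s(3s)^3 = 27s^4
Solving, s = (1.3 x 10^-10/27)^(1/4) = 1.48 × 10^-3 M
[IO3^-] = 3s = 4.4 × 10^-3 M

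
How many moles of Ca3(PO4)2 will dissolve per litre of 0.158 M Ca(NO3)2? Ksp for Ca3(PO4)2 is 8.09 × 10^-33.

7.16e-16 M

Ca3(PO4)2(s) ⇌ 3 Ca^2+(aq) + 2 PO4^3-(aq)
Ksp = [Ca^2+]^3[PO4^3-]^2
Let s be the molar solubility in this solution. [Ca^2+] = 0.158 + 3s ≈ 0.158, [PO4^3-] = 2s (since Ca^2+ from Ca(NO3)2 dominates).
Ksp ≈ (0.158)^3 × (2s)^2
s = 7.16 × 10^-16 M
Check: 3s = 2.1 × 10^-15 ≪ 0.158, so the approximation is valid.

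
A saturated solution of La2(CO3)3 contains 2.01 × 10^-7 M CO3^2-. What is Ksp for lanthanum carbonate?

La2(CO3)3(s) ⇌ 2 La^3+ + 3 CO3^2-
Stoichiometry gives [La^3+] = (2/3)[CO3^2-] = 1.340 x 10^-7 M.
Ksp = [La^3+]^2[CO3^2-]^3
Ksp = (1.340 × 10^-7)^2 × (2.01 x 10^-7)^3 = 1.46 × 10^-34

1.46e-34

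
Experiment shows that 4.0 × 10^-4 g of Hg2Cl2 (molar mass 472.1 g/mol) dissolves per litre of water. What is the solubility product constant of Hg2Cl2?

Molar solubility s = (4.0 × 10^-4 g/L) / (472.1 g/mol) = 8.47 x 10^-7 M.
Hg2Cl2(s) ⇌ Hg2^2+(aq) + 2 Cl^-(aq)
Let s = molar solubility. Then [Hg2^2+] = s and [Cl^-] = 2s.
Ksp = [Hg2^2+][Cl^-]^2
So Ksp = s × (2s)^2 = 4s^3
Ksp = 4 × (8.47 × 10^-7)^3 = 2.4 × 10^-18

Ksp ≈ 2.4 × 10^-18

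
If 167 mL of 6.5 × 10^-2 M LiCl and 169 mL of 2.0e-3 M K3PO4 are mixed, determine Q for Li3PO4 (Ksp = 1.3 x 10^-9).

Total volume = 167 + 169 = 336 mL.
[Li^+] = 6.5 × 10^-2 × (167/336) = 3.23 x 10^-2 M
[PO4^3-] = 2.0 x 10^-3 × (169/336) = 1.01 × 10^-3 M
Li3PO4(s) <=> 3 Li^+ + PO4^3-, so Q = [Li^+]^3[PO4^3-]
Q = (3.23 x 10^-2)^3(1.01 × 10^-3) = 3.4 × 10^-8
Q > Ksp, so Li3PO4 will precipitate.

Q = 3.4 x 10^-8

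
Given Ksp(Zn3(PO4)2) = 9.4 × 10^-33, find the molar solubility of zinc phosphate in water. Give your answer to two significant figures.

Zn3(PO4)2(s) <=> 3 Zn^2+ + 2 PO4^3-
Ksp = [Zn^2+]^3[PO4^3-]^2
If s mol/L of Zn3(PO4)2 dissolves, [Zn^2+] = 3s and [PO4^3-] = 2s.
Ksp = (3s)^3(2s)^2 = 108s^5
Solving, s = (9.4 × 10^-33/108)^(1/5) = 1.5 × 10^-7 M

s ≈ 1.5 × 10^-7 M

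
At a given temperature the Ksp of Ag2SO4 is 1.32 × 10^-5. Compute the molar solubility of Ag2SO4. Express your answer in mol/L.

s = 0.0149 M

Ag2SO4(s) ⇌ 2 Ag^+(aq) + SO4^2-(aq)
Ksp = [Ag^+]^2[SO4^2-]
For each mole of Ag2SO4 that dissolves: [Ag^+] = 2s, [SO4^2-] = s.
Ksp = (2s)^2s = 4s^3
Solving, s = (1.32 × 10^-5/4)^(1/3) = 1.49 × 10^-2 M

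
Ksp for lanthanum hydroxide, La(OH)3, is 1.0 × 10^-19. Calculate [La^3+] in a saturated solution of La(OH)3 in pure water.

La(OH)3(s) ⇌ La^3+(aq) + 3 OH^-(aq)
Ksp = [La^3+][OH^-]^3
Let s = molar solubility. Then [La^3+] = s and [OH^-] = 3s.
Substituting: Ksp = s(3s)^3 = 27s^4
Solving, s = (1.0 × 10^-19/27)^(1/4) = 7.80 × 10^-6 M
[La^3+] = s = 7.8 × 10^-6 M

7.8 × 10^-6 M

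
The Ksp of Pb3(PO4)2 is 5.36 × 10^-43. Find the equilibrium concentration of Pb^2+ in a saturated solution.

[Pb^2+] = 4.13 x 10^-9 M

Pb3(PO4)2(s) ⇌ 3 Pb^2+ + 2 PO4^3-
Ksp = [Pb^2+]^3[PO4^3-]^2
With molar solubility s: [Pb^2+] = 3s, [PO4^3-] = 2s.
Substituting: Ksp = (3s)^3(2s)^2 = 108s^5
Solving, s = (5.36 × 10^-43/108)^(1/5) = 1.378 × 10^-9 M
[Pb^2+] = 3s = 4.13 x 10^-9 M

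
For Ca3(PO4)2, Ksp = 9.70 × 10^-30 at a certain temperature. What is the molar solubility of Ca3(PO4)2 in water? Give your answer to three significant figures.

6.18 × 10^-7 M

Ca3(PO4)2(s) ⇌ 3 Ca^2+(aq) + 2 PO4^3-(aq)
Ksp = [Ca^2+]^3[PO4^3-]^2
Let s = molar solubility. Then [Ca^2+] = 3s and [PO4^3-] = 2s.
Ksp = (3s)^3(2s)^2 = 108s^5
s = (9.70 × 10^-30 / 108)^(1/5) = 6.18 × 10^-7 M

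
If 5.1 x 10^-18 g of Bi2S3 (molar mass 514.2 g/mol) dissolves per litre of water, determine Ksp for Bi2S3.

Molar solubility s = (5.1 x 10^-18 g/L) / (514.2 g/mol) = 9.92 x 10^-21 M.
Bi2S3(s) ⇌ 2 Bi^3+ + 3 S^2-
For each mole of Bi2S3 that dissolves: [Bi^3+] = 2s, [S^2-] = 3s.
Ksp = [Bi^3+]^2[S^2-]^3
So Ksp = (2s)^2 × (3s)^3 = 108s^5
With s = 9.92 × 10^-21: Ksp = 1.0 × 10^-98

Ksp = 1.0 x 10^-98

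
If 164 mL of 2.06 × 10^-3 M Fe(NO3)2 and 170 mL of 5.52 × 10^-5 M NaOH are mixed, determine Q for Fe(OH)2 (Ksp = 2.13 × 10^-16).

Q = 7.98 x 10^-13

Total volume = 164 + 170 = 334 mL.
[Fe^2+] = 2.06 × 10^-3 × (164/334) = 1.011 x 10^-3 M
[OH^-] = 5.52 x 10^-5 × (170/334) = 2.810 × 10^-5 M
Fe(OH)2(s) ⇌ Fe^2+(aq) + 2 OH^-(aq), so Q = [Fe^2+][OH^-]^2
Q = (1.011 × 10^-3)(2.810 x 10^-5)^2 = 7.98 x 10^-13
Q > Ksp, so Fe(OH)2 will precipitate.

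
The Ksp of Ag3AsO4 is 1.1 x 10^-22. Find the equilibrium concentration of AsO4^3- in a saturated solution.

[AsO4^3-] ≈ 1.4e-6 M

Ag3AsO4(s) ⇌ 3 Ag^+ + AsO4^3-
Ksp = [Ag^+]^3[AsO4^3-]
For each mole of Ag3AsO4 that dissolves: [Ag^+] = 3s, [AsO4^3-] = s.
Substituting: Ksp = (3s)^3s = 27s^4
s = (1.1 x 10^-22 / 27)^(1/4) = 1.42 × 10^-6 M
[AsO4^3-] = s = 1.4 × 10^-6 M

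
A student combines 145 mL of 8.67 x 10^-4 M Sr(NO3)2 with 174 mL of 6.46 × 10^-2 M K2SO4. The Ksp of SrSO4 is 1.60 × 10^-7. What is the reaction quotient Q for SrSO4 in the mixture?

Q ≈ 1.39 x 10^-5

Total volume = 145 + 174 = 319 mL.
[Sr^2+] = 8.67 × 10^-4 × (145/319) = 3.941 × 10^-4 M
[SO4^2-] = 6.46 × 10^-2 × (174/319) = 3.524 × 10^-2 M
SrSO4(s) ⇌ Sr^2+ + SO4^2-, so Q = [Sr^2+][SO4^2-]
Q = (3.941 × 10^-4)(3.524 x 10^-2) = 1.39 × 10^-5
Q > Ksp, so SrSO4 will precipitate.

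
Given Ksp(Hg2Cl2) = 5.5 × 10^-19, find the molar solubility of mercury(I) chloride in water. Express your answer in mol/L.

Hg2Cl2(s) <=> Hg2^2+(aq) + 2 Cl^-(aq)
Ksp = [Hg2^2+][Cl^-]^2
With molar solubility s: [Hg2^2+] = s, [Cl^-] = 2s.
Ksp = s(2s)^2 = 4s^3
s = (5.5 × 10^-19 / 4)^(1/3) = 5.2 x 10^-7 M

s ≈ 5.2 x 10^-7 M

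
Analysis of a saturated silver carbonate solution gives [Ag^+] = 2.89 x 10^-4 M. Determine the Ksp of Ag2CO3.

Ag2CO3(s) ⇌ 2 Ag^+ + CO3^2-
Stoichiometry gives [CO3^2-] = (1/2)[Ag^+] = 1.445 × 10^-4 M.
Ksp = [Ag^+]^2[CO3^2-]
Ksp = (2.89 x 10^-4)^2 × 1.445 × 10^-4 = 1.21 × 10^-11

Ksp ≈ 1.21e-11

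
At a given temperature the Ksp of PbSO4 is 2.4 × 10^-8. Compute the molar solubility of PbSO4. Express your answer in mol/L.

PbSO4(s) <=> Pb^2+(aq) + SO4^2-(aq)
Ksp = [Pb^2+][SO4^2-]
For each mole of PbSO4 that dissolves: [Pb^2+] = s, [SO4^2-] = s.
Ksp = s × s = s^2
s = √(2.4 × 10^-8) = 1.5 × 10^-4 M

s ≈ 1.5e-4 M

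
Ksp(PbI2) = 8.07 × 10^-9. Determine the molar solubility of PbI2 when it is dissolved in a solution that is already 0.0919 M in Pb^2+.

PbI2(s) ⇌ Pb^2+ + 2 I^-
Ksp = [Pb^2+][I^-]^2
Let s = moles of PbI2 that dissolve per litre. [Pb^2+] = 0.0919 + s ≈ 0.0919, [I^-] = 2s (since the Pb^2+ already present dominates).
Ksp ≈ 0.0919 × (2s)^2
s = 1.48 × 10^-4 M
Check: s = 1.5 × 10^-4 ≪ 0.0919, so the approximation is valid.

1.48 × 10^-4 M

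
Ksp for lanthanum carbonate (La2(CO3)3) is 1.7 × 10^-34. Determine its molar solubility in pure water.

s = 6.9e-8 M

La2(CO3)3(s) ⇌ 2 La^3+(aq) + 3 CO3^2-(aq)
Ksp = [La^3+]^2[CO3^2-]^3
For each mole of La2(CO3)3 that dissolves: [La^3+] = 2s, [CO3^2-] = 3s.
Ksp = (2s)^2(3s)^3 = 108s^5
Solving, s = (1.7 × 10^-34/108)^(1/5) = 6.9 × 10^-8 M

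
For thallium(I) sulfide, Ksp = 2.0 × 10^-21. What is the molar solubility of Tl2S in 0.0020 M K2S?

5.0 × 10^-10 M

Tl2S(s) <=> 2 Tl^+(aq) + S^2-(aq)
Ksp = [Tl^+]^2[S^2-]
Let s = moles of Tl2S that dissolve per litre. [Tl^+] = 2s, [S^2-] = 0.0020 + s ≈ 0.0020 (since S^2- from K2S dominates).
Ksp ≈ (2s)^2 × 0.0020
s = 5.0 × 10^-10 M
Check: s = 5.0 × 10^-10 ≪ 0.0020, so the approximation is valid.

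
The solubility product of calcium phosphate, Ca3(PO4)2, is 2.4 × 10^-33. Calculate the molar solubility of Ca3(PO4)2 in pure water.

s = 1.2 x 10^-7 M

Ca3(PO4)2(s) ⇌ 3 Ca^2+ + 2 PO4^3-
Ksp = [Ca^2+]^3[PO4^3-]^2
With molar solubility s: [Ca^2+] = 3s, [PO4^3-] = 2s.
Ksp = (3s)^3(2s)^2 = 108s^5
s^5 = 2.4 × 10^-33 / 108, so s = 1.2 × 10^-7 M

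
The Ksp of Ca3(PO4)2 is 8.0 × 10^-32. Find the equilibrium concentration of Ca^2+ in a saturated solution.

Ca3(PO4)2(s) ⇌ 3 Ca^2+ + 2 PO4^3-
Ksp = [Ca^2+]^3[PO4^3-]^2
With molar solubility s: [Ca^2+] = 3s, [PO4^3-] = 2s.
So Ksp = (3s)^3 × (2s)^2 = 108s^5
s = (8.0 × 10^-32 / 108)^(1/5) = 2.37 × 10^-7 M
[Ca^2+] = 3s = 7.1 × 10^-7 M

[Ca^2+] ≈ 7.1 × 10^-7 M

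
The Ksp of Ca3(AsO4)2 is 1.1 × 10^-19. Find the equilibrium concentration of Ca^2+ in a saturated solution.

[Ca^2+] ≈ 1.9e-4 M

Ca3(AsO4)2(s) <=> 3 Ca^2+(aq) + 2 AsO4^3-(aq)
Ksp = [Ca^2+]^3[AsO4^3-]^2
Let s = molar solubility. Then [Ca^2+] = 3s and [AsO4^3-] = 2s.
So Ksp = (3s)^3 × (2s)^2 = 108s^5
Solving, s = (1.1 × 10^-19/108)^(1/5) = 6.33 × 10^-5 M
[Ca^2+] = 3s = 1.9 × 10^-4 M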